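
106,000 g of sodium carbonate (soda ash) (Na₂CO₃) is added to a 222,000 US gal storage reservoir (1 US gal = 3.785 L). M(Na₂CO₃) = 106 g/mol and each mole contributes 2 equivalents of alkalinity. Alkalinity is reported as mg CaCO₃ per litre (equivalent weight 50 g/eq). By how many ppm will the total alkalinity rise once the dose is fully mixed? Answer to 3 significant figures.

119 ppm

Volume: 222,000 US gal × 3.785 L/gal = 840,270 L.
Moles of Na₂CO₃: 106,000 g ÷ 106 g/mol = 1000 mol → 2000 eq of alkalinity.
As CaCO₃: 2000 eq × 50 g/eq = 100,000 g.
Rise: 100,000 g / 840,270 L × 1000 = 119 mg/L.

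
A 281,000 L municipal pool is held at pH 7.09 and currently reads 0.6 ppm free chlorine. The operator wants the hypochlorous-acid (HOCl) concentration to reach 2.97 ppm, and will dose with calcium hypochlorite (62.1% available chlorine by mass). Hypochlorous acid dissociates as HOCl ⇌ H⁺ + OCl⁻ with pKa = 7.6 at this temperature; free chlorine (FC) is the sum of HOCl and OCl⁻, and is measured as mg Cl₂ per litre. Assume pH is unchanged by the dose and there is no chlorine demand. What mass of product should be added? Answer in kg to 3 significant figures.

[OCl⁻]/[HOCl] = 10^(pH − pKa) = 10^(7.09 − 7.6) = 0.309; fraction as HOCl = 1/(1 + 0.309) = 0.7639.
Free chlorine required for 2.97 ppm HOCl: 2.97 / 0.7639 = 3.888 ppm.
FC to add: 3.888 − 0.6 = 3.288 mg/L as Cl₂.
Cl₂ equivalent: 3.288 mg/L × 281,000 L = 923.9 g.
Product at 62.1% available Cl: 923.9 / 0.621 = 1488 g.

1.49 kg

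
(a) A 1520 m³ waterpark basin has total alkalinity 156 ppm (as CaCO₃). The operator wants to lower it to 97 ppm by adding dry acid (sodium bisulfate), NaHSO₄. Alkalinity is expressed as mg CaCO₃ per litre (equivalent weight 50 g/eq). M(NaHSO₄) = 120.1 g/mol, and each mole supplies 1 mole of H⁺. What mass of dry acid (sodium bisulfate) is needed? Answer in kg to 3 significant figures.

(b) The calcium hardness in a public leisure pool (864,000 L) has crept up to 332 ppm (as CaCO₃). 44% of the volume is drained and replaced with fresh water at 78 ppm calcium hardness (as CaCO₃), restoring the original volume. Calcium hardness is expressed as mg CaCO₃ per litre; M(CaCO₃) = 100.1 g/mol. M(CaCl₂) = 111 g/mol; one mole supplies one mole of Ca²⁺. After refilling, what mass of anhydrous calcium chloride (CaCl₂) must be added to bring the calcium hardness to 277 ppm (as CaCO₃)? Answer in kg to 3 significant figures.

(a) Volume: 1520 m³ = 1,520,000 L.
(a) Alkalinity to neutralize: (156 − 97) = 59 mg/L as CaCO₃ × 1,520,000 L = 89,680 g as CaCO₃.
(a) Equivalents of H⁺ required: 89,680 ÷ 50 g/eq = 1794 eq = 1794 mol NaHSO₄.
(a) Mass of NaHSO₄: 1794 × 120.1 = 215,400 g.

(b) After draining 44% and refilling: 332 × 0.56 + 78 × 0.44 = 220.24 ppm.
(b) Deficit to target: 277 − 220.24 = 56.76 mg/L.
(b) As CaCO₃: 56.76 mg/L × 864,000 L = 49,040 g; ÷ 100.1 = 489.9 mol Ca²⁺.
(b) Mass: 489.9 × 111 = 54,380 g.

(a) 215 kg; (b) 54.4 kg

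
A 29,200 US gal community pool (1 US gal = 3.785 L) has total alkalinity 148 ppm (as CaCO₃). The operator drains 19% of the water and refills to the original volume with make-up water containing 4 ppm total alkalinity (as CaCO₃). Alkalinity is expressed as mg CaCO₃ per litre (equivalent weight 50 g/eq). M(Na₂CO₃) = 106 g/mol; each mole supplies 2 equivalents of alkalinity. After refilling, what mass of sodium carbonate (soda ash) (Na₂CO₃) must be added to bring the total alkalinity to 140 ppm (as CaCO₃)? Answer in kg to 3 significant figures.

2.27 kg

Volume: 29,200 US gal × 3.785 L/gal = 110,522 L.
After draining 19% and refilling: 148 × 0.81 + 4 × 0.19 = 120.64 ppm.
Deficit to target: 140 − 120.64 = 19.36 mg/L.
As CaCO₃: 19.36 mg/L × 110,522 L = 2140 g; ÷ 50 g/eq ÷ 2 = 21.4 mol Na₂CO₃.
Mass: 21.4 × 106 = 2268 g.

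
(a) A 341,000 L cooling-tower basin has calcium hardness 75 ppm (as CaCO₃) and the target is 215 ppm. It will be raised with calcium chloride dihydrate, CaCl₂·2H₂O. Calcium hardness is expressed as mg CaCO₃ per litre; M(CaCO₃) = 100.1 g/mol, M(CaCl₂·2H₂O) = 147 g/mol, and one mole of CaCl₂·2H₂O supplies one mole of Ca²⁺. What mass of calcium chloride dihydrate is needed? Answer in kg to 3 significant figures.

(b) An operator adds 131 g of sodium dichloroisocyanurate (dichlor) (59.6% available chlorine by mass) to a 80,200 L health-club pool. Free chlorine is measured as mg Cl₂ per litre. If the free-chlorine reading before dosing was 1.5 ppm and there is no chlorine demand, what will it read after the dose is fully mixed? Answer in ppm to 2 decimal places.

(a) Hardness to add: (215 − 75) = 140 mg/L as CaCO₃ × 341,000 L = 47,740 g as CaCO₃.
(a) Moles of Ca²⁺ (1 mol Ca²⁺ ≡ 1 mol CaCO₃): 47,740 / 100.1 g/mol = 476.9 mol.
(a) Mass of CaCl₂·2H₂O: 476.9 × 147 = 70,110 g.

(b) Available chlorine delivered: 131 g × 0.596 = 78.08 g as Cl₂.
(b) Concentration rise: 78.08 g / 80,200 L = 0.9735 mg/L = 0.97 ppm.
(b) Final FC: 1.5 + 0.97 = 2.47 ppm.

(a) 70.1 kg; (b) 2.47 ppm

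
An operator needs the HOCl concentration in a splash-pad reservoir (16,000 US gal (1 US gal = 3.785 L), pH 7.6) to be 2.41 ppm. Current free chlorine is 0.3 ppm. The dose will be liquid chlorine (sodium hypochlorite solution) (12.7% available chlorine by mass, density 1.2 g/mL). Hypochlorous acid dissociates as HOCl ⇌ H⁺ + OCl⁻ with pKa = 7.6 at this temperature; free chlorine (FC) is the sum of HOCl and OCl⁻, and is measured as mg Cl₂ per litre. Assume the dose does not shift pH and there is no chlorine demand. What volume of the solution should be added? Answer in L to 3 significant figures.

Volume: 16,000 US gal × 3.785 L/gal = 60,560 L.
[OCl⁻]/[HOCl] = 10^(pH − pKa) = 10^(7.6 − 7.6) = 1; fraction as HOCl = 1/(1 + 1) = 0.5.
Free chlorine required for 2.41 ppm HOCl: 2.41 / 0.5 = 4.82 ppm.
FC to add: 4.82 − 0.3 = 4.52 mg/L as Cl₂.
Cl₂ equivalent: 4.52 mg/L × 60,560 L = 273.7 g.
Product at 12.7% available Cl: 273.7 / 0.127 = 2155 g.
Volume: 2155 g ÷ 1.2 g/mL = 1796 mL.

1.80 L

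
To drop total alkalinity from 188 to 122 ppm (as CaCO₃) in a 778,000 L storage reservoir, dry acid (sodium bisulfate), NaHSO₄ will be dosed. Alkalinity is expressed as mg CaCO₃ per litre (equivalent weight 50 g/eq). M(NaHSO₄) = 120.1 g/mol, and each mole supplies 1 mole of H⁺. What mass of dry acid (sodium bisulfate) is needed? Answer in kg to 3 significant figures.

123 kg

Alkalinity to neutralize: (188 − 122) = 66 mg/L as CaCO₃ × 778,000 L = 51,350 g as CaCO₃.
Equivalents of H⁺ required: 51,350 ÷ 50 g/eq = 1027 eq = 1027 mol NaHSO₄.
Mass of NaHSO₄: 1027 × 120.1 = 123,300 g.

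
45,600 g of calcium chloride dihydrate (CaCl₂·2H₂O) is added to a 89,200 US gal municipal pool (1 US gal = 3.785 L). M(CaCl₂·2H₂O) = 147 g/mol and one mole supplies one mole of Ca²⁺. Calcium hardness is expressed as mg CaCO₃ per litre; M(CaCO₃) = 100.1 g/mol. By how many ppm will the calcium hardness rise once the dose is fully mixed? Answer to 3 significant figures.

Volume: 89,200 US gal × 3.785 L/gal = 337,622 L.
Moles of Ca²⁺: 45,600 g ÷ 147 g/mol = 310.2 mol.
As CaCO₃: 310.2 mol × 100.1 g/mol = 31,050 g.
Rise: 31,050 g / 337,622 L × 1000 = 91.97 mg/L.

92.0 ppm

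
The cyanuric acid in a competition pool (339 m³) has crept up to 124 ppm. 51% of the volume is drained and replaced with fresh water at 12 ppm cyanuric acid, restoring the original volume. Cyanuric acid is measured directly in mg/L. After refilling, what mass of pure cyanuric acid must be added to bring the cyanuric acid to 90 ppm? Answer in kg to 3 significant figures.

Volume: 339 m³ = 339,000 L.
After draining 51% and refilling: 124 × 0.49 + 12 × 0.51 = 66.88 ppm.
Deficit to target: 90 − 66.88 = 23.12 mg/L.
Mass: 23.12 mg/L × 339,000 L = 7838 g cyanuric acid.

7.84 kg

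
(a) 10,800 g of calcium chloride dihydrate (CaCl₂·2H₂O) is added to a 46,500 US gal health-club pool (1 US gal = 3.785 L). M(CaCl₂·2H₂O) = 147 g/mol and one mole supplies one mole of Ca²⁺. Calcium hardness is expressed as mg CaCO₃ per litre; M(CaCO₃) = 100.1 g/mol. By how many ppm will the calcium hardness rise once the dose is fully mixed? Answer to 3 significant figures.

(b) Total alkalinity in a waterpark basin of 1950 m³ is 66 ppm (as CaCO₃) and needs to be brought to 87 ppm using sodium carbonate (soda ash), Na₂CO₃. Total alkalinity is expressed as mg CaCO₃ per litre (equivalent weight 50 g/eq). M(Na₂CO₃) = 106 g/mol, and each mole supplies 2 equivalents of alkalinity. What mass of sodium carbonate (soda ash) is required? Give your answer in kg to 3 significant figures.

(a) Volume: 46,500 US gal × 3.785 L/gal = 176,002 L.
(a) Moles of Ca²⁺: 10,800 g ÷ 147 g/mol = 73.47 mol.
(a) As CaCO₃: 73.47 mol × 100.1 g/mol = 7354 g.
(a) Rise: 7354 g / 176,002 L × 1000 = 41.79 mg/L.

(b) Volume: 1950 m³ = 1,950,000 L.
(b) Alkalinity to add: (87 − 66) = 21 mg/L as CaCO₃ × 1,950,000 L = 40,950 g as CaCO₃.
(b) Equivalents: 40,950 g ÷ 50 g/eq = 819 eq.
(b) Each mole of Na₂CO₃ supplies 2 eq, so 819 / 2 = 409.5 mol.
(b) Mass: 409.5 mol × 106 g/mol = 43,410 g.

(a) 41.8 ppm; (b) 43.4 kg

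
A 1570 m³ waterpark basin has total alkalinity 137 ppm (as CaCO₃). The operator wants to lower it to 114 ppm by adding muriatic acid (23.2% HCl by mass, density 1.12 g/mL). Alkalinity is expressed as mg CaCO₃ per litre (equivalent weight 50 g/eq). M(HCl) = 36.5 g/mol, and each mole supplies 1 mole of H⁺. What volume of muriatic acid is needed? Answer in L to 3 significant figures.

101 L

Volume: 1570 m³ = 1,570,000 L.
Alkalinity to neutralize: (137 − 114) = 23 mg/L as CaCO₃ × 1,570,000 L = 36,110 g as CaCO₃.
Equivalents of H⁺ required: 36,110 ÷ 50 g/eq = 722.2 eq = 722.2 mol HCl.
Mass of HCl: 722.2 × 36.5 = 26,360 g.
Mass of 23.2% solution: 26,360 / 0.232 = 113,600 g.
Volume: 113,600 g ÷ 1.12 g/mL = 101,400 mL.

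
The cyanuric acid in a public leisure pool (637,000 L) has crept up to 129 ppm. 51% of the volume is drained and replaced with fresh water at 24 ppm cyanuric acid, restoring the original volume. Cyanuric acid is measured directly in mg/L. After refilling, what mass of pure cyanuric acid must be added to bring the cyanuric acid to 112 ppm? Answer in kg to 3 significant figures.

After draining 51% and refilling: 129 × 0.49 + 24 × 0.51 = 75.45 ppm.
Deficit to target: 112 − 75.45 = 36.55 mg/L.
Mass: 36.55 mg/L × 637,000 L = 23,280 g cyanuric acid.

23.3 kg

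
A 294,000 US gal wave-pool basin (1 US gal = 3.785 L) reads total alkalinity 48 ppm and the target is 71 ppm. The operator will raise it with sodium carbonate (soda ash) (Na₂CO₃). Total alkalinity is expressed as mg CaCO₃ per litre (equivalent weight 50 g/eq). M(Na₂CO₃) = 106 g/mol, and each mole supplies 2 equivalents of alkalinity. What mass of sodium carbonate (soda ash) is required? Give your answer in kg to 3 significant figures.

27.1 kg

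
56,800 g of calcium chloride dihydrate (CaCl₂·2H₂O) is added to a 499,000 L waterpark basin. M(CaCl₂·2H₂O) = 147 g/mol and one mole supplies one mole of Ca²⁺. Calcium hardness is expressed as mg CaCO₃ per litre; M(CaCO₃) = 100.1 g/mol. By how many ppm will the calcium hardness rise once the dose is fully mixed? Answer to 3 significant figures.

77.5 ppm

Moles of Ca²⁺: 56,800 g ÷ 147 g/mol = 386.4 mol.
As CaCO₃: 386.4 mol × 100.1 g/mol = 38,680 g.
Rise: 38,680 g / 499,000 L × 1000 = 77.51 mg/L.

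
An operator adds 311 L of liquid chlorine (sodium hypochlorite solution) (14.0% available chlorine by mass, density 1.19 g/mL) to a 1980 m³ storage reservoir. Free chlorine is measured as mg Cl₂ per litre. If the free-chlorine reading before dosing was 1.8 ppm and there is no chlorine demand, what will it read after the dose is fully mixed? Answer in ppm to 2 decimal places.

27.97 ppm

Volume: 1980 m³ = 1,980,000 L.
Mass of solution: 311 L × 1000 mL/L × 1.19 g/mL = 370,100 g.
Available chlorine delivered: 370,100 g × 0.14 = 51,810 g as Cl₂.
Concentration rise: 51,810 g / 1,980,000 L = 26.17 mg/L = 26.17 ppm.
Final FC: 1.8 + 26.17 = 27.97 ppm.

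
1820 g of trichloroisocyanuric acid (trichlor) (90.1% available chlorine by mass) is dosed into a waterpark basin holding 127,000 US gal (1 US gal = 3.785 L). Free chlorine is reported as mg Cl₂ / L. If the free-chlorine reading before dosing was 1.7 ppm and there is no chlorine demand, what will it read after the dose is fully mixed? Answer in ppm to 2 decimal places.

Volume: 127,000 US gal × 3.785 L/gal = 480,695 L.
Available chlorine delivered: 1820 g × 0.901 = 1640 g as Cl₂.
Concentration rise: 1640 g / 480,695 L = 3.411 mg/L = 3.41 ppm.
Final FC: 1.7 + 3.41 = 5.11 ppm.

5.11 ppm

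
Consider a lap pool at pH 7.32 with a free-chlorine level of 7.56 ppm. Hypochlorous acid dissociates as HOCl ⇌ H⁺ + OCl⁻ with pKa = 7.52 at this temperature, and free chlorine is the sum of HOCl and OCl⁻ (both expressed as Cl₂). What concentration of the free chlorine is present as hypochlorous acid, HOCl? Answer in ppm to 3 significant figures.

4.64 ppm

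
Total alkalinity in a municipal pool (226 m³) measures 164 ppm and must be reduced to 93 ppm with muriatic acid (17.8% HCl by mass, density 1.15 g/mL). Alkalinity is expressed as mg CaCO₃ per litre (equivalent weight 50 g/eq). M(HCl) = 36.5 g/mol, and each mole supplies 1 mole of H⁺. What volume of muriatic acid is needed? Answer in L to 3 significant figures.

Volume: 226 m³ = 226,000 L.
Alkalinity to neutralize: (164 − 93) = 71 mg/L as CaCO₃ × 226,000 L = 16,050 g as CaCO₃.
Equivalents of H⁺ required: 16,050 ÷ 50 g/eq = 320.9 eq = 320.9 mol HCl.
Mass of HCl: 320.9 × 36.5 = 11,710 g.
Mass of 17.8% solution: 11,710 / 0.178 = 65,810 g.
Volume: 65,810 g ÷ 1.15 g/mL = 57,220 mL.

57.2 L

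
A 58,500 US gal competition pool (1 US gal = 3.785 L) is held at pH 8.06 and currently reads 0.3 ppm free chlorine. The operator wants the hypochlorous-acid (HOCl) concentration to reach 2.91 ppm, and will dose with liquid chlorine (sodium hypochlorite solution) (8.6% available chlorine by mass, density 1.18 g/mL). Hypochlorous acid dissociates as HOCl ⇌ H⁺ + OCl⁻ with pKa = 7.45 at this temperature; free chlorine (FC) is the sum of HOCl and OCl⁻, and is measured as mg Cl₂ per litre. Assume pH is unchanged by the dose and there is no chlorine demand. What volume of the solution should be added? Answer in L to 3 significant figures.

Volume: 58,500 US gal × 3.785 L/gal = 221,422 L.
[OCl⁻]/[HOCl] = 10^(pH − pKa) = 10^(8.06 − 7.45) = 4.074; fraction as HOCl = 1/(1 + 4.074) = 0.1971.
Free chlorine required for 2.91 ppm HOCl: 2.91 / 0.1971 = 14.76 ppm.
FC to add: 14.76 − 0.3 = 14.46 mg/L as Cl₂.
Cl₂ equivalent: 14.46 mg/L × 221,422 L = 3203 g.
Product at 8.6% available Cl: 3203 / 0.086 = 37,240 g.
Volume: 37,240 g ÷ 1.18 g/mL = 31,560 mL.

31.6 L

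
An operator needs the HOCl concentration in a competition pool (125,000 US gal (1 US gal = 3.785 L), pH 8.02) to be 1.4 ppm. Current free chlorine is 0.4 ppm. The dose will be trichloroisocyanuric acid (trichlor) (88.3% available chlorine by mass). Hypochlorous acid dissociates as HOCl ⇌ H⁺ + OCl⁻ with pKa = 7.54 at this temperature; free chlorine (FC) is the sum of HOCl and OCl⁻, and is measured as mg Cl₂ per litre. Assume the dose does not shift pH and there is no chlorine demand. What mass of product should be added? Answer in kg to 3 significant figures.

2.80 kg

Volume: 125,000 US gal × 3.785 L/gal = 473,125 L.
[OCl⁻]/[HOCl] = 10^(pH − pKa) = 10^(8.02 − 7.54) = 3.02; fraction as HOCl = 1/(1 + 3.02) = 0.2488.
Free chlorine required for 1.4 ppm HOCl: 1.4 / 0.2488 = 5.628 ppm.
FC to add: 5.628 − 0.4 = 5.228 mg/L as Cl₂.
Cl₂ equivalent: 5.228 mg/L × 473,125 L = 2473 g.
Product at 88.3% available Cl: 2473 / 0.883 = 2801 g.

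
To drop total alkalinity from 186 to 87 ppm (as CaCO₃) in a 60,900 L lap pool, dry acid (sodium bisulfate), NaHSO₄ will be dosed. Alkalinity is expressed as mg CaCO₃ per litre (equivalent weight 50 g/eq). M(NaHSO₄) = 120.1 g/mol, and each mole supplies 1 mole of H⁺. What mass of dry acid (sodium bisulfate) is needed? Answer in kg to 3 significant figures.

14.5 kg

Alkalinity to neutralize: (186 − 87) = 99 mg/L as CaCO₃ × 60,900 L = 6029 g as CaCO₃.
Equivalents of H⁺ required: 6029 ÷ 50 g/eq = 120.6 eq = 120.6 mol NaHSO₄.
Mass of NaHSO₄: 120.6 × 120.1 = 14,480 g.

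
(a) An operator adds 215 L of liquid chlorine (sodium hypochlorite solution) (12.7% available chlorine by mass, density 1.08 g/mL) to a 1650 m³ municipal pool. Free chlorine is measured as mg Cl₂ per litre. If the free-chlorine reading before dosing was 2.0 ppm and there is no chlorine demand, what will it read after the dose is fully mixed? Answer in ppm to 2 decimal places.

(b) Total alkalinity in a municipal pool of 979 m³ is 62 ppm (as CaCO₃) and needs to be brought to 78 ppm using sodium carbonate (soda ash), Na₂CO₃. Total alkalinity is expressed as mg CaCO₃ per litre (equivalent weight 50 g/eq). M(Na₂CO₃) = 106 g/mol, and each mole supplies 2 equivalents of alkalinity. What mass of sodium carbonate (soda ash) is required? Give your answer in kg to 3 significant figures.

(a) Volume: 1650 m³ = 1,650,000 L.
(a) Mass of solution: 215 L × 1000 mL/L × 1.08 g/mL = 232,200 g.
(a) Available chlorine delivered: 232,200 g × 0.127 = 29,490 g as Cl₂.
(a) Concentration rise: 29,490 g / 1,650,000 L = 17.87 mg/L = 17.87 ppm.
(a) Final FC: 2.0 + 17.87 = 19.87 ppm.

(b) Volume: 979 m³ = 979,000 L.
(b) Alkalinity to add: (78 − 62) = 16 mg/L as CaCO₃ × 979,000 L = 15,660 g as CaCO₃.
(b) Equivalents: 15,660 g ÷ 50 g/eq = 313.3 eq.
(b) Each mole of Na₂CO₃ supplies 2 eq, so 313.3 / 2 = 156.6 mol.
(b) Mass: 156.6 mol × 106 g/mol = 16,600 g.

(a) 19.87 ppm; (b) 16.6 kg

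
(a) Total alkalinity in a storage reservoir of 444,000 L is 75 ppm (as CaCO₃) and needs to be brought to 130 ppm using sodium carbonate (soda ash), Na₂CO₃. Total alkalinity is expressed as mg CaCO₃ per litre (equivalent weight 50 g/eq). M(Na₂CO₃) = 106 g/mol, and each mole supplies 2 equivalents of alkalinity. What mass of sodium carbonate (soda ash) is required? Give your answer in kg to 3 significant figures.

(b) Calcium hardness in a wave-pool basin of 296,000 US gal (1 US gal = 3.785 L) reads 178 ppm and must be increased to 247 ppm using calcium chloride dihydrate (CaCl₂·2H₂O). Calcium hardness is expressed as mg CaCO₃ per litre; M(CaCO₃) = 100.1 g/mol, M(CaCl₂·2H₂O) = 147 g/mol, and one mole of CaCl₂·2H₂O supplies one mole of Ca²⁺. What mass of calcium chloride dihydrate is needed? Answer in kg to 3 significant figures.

(a) 25.9 kg; (b) 114 kg

(a) Alkalinity to add: (130 − 75) = 55 mg/L as CaCO₃ × 444,000 L = 24,420 g as CaCO₃.
(a) Equivalents: 24,420 g ÷ 50 g/eq = 488.4 eq.
(a) Each mole of Na₂CO₃ supplies 2 eq, so 488.4 / 2 = 244.2 mol.
(a) Mass: 244.2 mol × 106 g/mol = 25,890 g.

(b) Volume: 296,000 US gal × 3.785 L/gal = 1,120,360 L.
(b) Hardness to add: (247 − 178) = 69 mg/L as CaCO₃ × 1,120,360 L = 77,300 g as CaCO₃.
(b) Moles of Ca²⁺ (1 mol Ca²⁺ ≡ 1 mol CaCO₃): 77,300 / 100.1 g/mol = 772.3 mol.
(b) Mass of CaCl₂·2H₂O: 772.3 × 147 = 113,500 g.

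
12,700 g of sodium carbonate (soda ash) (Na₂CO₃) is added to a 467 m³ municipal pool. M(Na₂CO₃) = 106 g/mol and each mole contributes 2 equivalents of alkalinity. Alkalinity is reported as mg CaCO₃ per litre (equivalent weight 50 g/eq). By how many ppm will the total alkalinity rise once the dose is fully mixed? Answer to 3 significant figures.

Volume: 467 m³ = 467,000 L.
Moles of Na₂CO₃: 12,700 g ÷ 106 g/mol = 119.8 mol → 239.6 eq of alkalinity.
As CaCO₃: 239.6 eq × 50 g/eq = 11,980 g.
Rise: 11,980 g / 467,000 L × 1000 = 25.66 mg/L.

25.7 ppm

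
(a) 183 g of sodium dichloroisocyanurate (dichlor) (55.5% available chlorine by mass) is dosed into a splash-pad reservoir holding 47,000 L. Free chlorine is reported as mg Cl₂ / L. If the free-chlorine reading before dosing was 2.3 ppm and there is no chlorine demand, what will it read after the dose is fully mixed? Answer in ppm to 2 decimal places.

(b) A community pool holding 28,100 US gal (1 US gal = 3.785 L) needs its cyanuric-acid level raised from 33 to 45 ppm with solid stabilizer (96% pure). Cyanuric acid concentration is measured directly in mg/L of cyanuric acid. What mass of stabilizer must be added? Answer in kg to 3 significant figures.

(a) 4.46 ppm; (b) 1.33 kg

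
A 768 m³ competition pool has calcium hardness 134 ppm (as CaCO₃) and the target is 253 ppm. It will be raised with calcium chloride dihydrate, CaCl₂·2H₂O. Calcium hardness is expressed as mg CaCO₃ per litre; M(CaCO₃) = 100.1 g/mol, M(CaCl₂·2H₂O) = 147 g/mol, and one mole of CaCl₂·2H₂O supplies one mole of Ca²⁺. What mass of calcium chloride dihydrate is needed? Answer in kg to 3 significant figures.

Volume: 768 m³ = 768,000 L.
Hardness to add: (253 − 134) = 119 mg/L as CaCO₃ × 768,000 L = 91,390 g as CaCO₃.
Moles of Ca²⁺ (1 mol Ca²⁺ ≡ 1 mol CaCO₃): 91,390 / 100.1 g/mol = 913 mol.
Mass of CaCl₂·2H₂O: 913 × 147 = 134,200 g.

134 kg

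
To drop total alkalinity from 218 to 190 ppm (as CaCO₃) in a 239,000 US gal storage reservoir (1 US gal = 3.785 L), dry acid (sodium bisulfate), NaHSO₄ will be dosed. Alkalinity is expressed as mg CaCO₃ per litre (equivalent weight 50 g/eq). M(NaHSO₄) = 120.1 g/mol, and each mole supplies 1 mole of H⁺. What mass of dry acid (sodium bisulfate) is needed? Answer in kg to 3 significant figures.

60.8 kg

Volume: 239,000 US gal × 3.785 L/gal = 904,615 L.
Alkalinity to neutralize: (218 − 190) = 28 mg/L as CaCO₃ × 904,615 L = 25,330 g as CaCO₃.
Equivalents of H⁺ required: 25,330 ÷ 50 g/eq = 506.6 eq = 506.6 mol NaHSO₄.
Mass of NaHSO₄: 506.6 × 120.1 = 60,840 g.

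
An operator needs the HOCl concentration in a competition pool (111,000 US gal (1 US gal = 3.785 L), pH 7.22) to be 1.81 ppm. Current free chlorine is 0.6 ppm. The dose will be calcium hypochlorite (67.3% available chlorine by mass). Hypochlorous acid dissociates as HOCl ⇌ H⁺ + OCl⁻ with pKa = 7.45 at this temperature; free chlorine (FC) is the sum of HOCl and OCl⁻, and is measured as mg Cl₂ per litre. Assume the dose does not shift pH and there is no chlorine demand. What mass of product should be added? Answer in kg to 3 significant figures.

Volume: 111,000 US gal × 3.785 L/gal = 420,135 L.
[OCl⁻]/[HOCl] = 10^(pH − pKa) = 10^(7.22 − 7.45) = 0.5888; fraction as HOCl = 1/(1 + 0.5888) = 0.6294.
Free chlorine required for 1.81 ppm HOCl: 1.81 / 0.6294 = 2.876 ppm.
FC to add: 2.876 − 0.6 = 2.276 mg/L as Cl₂.
Cl₂ equivalent: 2.276 mg/L × 420,135 L = 956.1 g.
Product at 67.3% available Cl: 956.1 / 0.673 = 1421 g.

1.42 kg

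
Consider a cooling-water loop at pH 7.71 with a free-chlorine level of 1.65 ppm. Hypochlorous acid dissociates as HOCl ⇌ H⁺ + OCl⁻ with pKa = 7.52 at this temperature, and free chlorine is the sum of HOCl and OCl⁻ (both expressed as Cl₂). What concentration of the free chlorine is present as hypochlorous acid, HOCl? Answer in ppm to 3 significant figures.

0.647 ppm

[OCl⁻]/[HOCl] = 10^(pH − pKa) = 10^(7.71 − 7.52) = 10^0.19 = 1.549.
Fraction as HOCl = 1 / (1 + 1.549) = 0.3923.
HOCl = 0.3923 × 1.65 ppm = 0.6474 ppm.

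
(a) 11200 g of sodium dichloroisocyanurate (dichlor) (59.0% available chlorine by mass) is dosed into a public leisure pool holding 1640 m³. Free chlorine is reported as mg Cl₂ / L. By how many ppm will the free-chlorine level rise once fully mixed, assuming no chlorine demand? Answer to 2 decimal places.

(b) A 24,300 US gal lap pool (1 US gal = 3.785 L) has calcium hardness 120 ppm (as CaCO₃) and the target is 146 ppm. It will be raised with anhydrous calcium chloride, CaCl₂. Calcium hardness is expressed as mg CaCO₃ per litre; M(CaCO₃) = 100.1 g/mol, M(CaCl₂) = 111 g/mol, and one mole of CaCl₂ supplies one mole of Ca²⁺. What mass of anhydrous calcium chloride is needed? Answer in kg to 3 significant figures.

(a) Volume: 1640 m³ = 1,640,000 L.
(a) Available chlorine delivered: 11,200 g × 0.59 = 6608 g as Cl₂.
(a) Concentration rise: 6608 g / 1,640,000 L = 4.029 mg/L = 4.03 ppm.

(b) Volume: 24,300 US gal × 3.785 L/gal = 91,976 L.
(b) Hardness to add: (146 − 120) = 26 mg/L as CaCO₃ × 91,976 L = 2391 g as CaCO₃.
(b) Moles of Ca²⁺ (1 mol Ca²⁺ ≡ 1 mol CaCO₃): 2391 / 100.1 g/mol = 23.89 mol.
(b) Mass of CaCl₂: 23.89 × 111 = 2652 g.

(a) 4.03 ppm; (b) 2.65 kg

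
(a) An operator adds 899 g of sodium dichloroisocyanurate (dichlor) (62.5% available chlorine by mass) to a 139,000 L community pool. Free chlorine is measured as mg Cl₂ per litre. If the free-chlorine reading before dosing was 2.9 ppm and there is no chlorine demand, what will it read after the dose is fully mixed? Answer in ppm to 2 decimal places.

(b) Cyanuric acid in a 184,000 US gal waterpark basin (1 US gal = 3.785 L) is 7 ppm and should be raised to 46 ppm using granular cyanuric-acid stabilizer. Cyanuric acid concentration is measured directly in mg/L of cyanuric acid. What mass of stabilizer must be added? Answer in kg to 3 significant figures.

(a) Available chlorine delivered: 899 g × 0.625 = 561.9 g as Cl₂.
(a) Concentration rise: 561.9 g / 139,000 L = 4.042 mg/L = 4.04 ppm.
(a) Final FC: 2.9 + 4.04 = 6.94 ppm.

(b) Volume: 184,000 US gal × 3.785 L/gal = 696,440 L.
(b) CYA to add: (46 − 7) = 39 mg/L × 696,440 L = 27,160 g cyanuric acid.

(a) 6.94 ppm; (b) 27.2 kg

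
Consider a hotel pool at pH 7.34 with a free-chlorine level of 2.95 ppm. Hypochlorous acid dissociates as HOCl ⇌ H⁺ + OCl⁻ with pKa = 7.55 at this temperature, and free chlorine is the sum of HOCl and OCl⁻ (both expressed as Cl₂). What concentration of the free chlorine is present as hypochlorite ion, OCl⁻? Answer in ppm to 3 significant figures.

[OCl⁻]/[HOCl] = 10^(pH − pKa) = 10^(7.34 − 7.55) = 10^-0.21 = 0.6166.
Fraction as HOCl = 1 / (1 + 0.6166) = 0.6186.
OCl⁻ = (1 − 0.6186) × 2.95 ppm = 1.125 ppm.

1.13 ppm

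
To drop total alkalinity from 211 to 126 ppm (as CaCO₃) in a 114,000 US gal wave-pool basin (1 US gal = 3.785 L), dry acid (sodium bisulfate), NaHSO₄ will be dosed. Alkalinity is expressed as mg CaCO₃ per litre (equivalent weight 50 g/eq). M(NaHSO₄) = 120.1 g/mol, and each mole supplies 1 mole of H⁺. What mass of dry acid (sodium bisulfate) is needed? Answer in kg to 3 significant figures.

88.1 kg

Volume: 114,000 US gal × 3.785 L/gal = 431,490 L.
Alkalinity to neutralize: (211 − 126) = 85 mg/L as CaCO₃ × 431,490 L = 36,680 g as CaCO₃.
Equivalents of H⁺ required: 36,680 ÷ 50 g/eq = 733.5 eq = 733.5 mol NaHSO₄.
Mass of NaHSO₄: 733.5 × 120.1 = 88,100 g.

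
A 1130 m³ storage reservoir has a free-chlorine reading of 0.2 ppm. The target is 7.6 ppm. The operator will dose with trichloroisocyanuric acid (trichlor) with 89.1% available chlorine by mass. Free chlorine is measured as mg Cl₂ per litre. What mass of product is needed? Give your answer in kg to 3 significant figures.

9.38 kg

Volume: 1130 m³ = 1,130,000 L.
Chlorine deficit: 7.6 − 0.2 = 7.4 ppm = 7.4 mg/L as Cl₂.
Cl₂ equivalent needed: 7.4 mg/L × 1,130,000 L = 8,362,000 mg = 8362 g.
Product at 89.1% available chlorine: 8362 / 0.891 = 9385 g.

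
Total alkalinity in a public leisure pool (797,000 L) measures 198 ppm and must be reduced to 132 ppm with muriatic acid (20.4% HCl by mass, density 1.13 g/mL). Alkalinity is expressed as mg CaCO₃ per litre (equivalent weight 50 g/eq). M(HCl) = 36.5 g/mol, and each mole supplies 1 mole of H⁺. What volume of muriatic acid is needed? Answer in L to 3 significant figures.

167 L

Alkalinity to neutralize: (198 − 132) = 66 mg/L as CaCO₃ × 797,000 L = 52,600 g as CaCO₃.
Equivalents of H⁺ required: 52,600 ÷ 50 g/eq = 1052 eq = 1052 mol HCl.
Mass of HCl: 1052 × 36.5 = 38,400 g.
Mass of 20.4% solution: 38,400 / 0.204 = 188,200 g.
Volume: 188,200 g ÷ 1.13 g/mL = 166,600 mL.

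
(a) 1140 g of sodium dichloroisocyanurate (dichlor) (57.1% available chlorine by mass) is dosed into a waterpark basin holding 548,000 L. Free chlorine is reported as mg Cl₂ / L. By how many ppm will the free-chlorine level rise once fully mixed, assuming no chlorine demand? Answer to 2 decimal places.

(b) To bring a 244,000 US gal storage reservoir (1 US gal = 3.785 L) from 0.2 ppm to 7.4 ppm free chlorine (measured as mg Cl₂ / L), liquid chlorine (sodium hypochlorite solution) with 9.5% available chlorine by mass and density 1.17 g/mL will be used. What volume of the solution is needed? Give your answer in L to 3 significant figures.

(a) 1.19 ppm; (b) 59.8 L

(a) Available chlorine delivered: 1140 g × 0.571 = 650.9 g as Cl₂.
(a) Concentration rise: 650.9 g / 548,000 L = 1.188 mg/L = 1.19 ppm.

(b) Volume: 244,000 US gal × 3.785 L/gal = 923,540 L.
(b) Chlorine deficit: 7.4 − 0.2 = 7.2 ppm = 7.2 mg/L as Cl₂.
(b) Cl₂ equivalent needed: 7.2 mg/L × 923,540 L = 6,649,000 mg = 6649 g.
(b) Product at 9.5% available chlorine: 6649 / 0.095 = 69,990 g.
(b) Volume at density 1.17 g/mL: 69,990 g ÷ 1.17 g/mL = 59,820 mL.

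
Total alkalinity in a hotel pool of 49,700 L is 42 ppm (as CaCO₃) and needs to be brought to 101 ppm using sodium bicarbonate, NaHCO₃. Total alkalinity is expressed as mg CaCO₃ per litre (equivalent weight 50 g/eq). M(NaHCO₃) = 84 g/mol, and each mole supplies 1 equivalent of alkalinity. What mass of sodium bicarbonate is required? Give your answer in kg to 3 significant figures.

4.93 kg

Alkalinity to add: (101 − 42) = 59 mg/L as CaCO₃ × 49,700 L = 2932 g as CaCO₃.
Equivalents: 2932 g ÷ 50 g/eq = 58.65 eq.
NaHCO₃ supplies 1 eq per mole → 58.65 mol.
Mass: 58.65 mol × 84 g/mol = 4926 g.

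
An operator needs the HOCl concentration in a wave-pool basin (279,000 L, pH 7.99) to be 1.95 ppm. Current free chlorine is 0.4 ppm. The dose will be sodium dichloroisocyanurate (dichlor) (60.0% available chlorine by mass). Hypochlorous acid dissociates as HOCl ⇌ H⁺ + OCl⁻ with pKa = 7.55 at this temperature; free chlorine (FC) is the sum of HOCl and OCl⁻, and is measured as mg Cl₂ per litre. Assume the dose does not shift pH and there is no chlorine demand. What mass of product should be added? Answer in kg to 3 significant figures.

[OCl⁻]/[HOCl] = 10^(pH − pKa) = 10^(7.99 − 7.55) = 2.754; fraction as HOCl = 1/(1 + 2.754) = 0.2664.
Free chlorine required for 1.95 ppm HOCl: 1.95 / 0.2664 = 7.321 ppm.
FC to add: 7.321 − 0.4 = 6.921 mg/L as Cl₂.
Cl₂ equivalent: 6.921 mg/L × 279,000 L = 1931 g.
Product at 60.0% available Cl: 1931 / 0.6 = 3218 g.

3.22 kg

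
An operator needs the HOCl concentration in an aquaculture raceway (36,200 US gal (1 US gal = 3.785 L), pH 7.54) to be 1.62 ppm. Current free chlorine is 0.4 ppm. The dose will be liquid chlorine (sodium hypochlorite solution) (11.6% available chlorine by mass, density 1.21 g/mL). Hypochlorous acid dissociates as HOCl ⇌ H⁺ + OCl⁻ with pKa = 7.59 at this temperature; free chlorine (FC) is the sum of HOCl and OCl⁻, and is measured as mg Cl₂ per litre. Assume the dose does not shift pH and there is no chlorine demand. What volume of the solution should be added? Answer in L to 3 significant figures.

Volume: 36,200 US gal × 3.785 L/gal = 137,017 L.
[OCl⁻]/[HOCl] = 10^(pH − pKa) = 10^(7.54 − 7.59) = 0.8913; fraction as HOCl = 1/(1 + 0.8913) = 0.5288.
Free chlorine required for 1.62 ppm HOCl: 1.62 / 0.5288 = 3.064 ppm.
FC to add: 3.064 − 0.4 = 2.664 mg/L as Cl₂.
Cl₂ equivalent: 2.664 mg/L × 137,017 L = 365 g.
Product at 11.6% available Cl: 365 / 0.116 = 3146 g.
Volume: 3146 g ÷ 1.21 g/mL = 2600 mL.

2.60 L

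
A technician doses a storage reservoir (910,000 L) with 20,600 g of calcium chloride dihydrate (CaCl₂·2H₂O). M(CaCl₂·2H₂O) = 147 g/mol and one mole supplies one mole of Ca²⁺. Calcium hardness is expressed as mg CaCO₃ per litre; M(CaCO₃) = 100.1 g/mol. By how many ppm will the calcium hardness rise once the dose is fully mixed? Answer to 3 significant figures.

15.4 ppm

Moles of Ca²⁺: 20,600 g ÷ 147 g/mol = 140.1 mol.
As CaCO₃: 140.1 mol × 100.1 g/mol = 14,030 g.
Rise: 14,030 g / 910,000 L × 1000 = 15.41 mg/L.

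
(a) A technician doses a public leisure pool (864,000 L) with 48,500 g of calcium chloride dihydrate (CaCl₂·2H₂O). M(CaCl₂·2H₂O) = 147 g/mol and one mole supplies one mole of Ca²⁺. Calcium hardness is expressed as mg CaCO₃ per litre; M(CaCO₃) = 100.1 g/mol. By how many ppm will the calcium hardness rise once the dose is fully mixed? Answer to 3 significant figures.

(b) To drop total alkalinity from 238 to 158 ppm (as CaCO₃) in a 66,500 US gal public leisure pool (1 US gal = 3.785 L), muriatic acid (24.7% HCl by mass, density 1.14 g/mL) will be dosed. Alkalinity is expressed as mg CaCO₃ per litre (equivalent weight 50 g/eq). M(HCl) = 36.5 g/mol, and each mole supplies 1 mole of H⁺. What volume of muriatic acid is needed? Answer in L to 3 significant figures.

(a) Moles of Ca²⁺: 48,500 g ÷ 147 g/mol = 329.9 mol.
(a) As CaCO₃: 329.9 mol × 100.1 g/mol = 33,030 g.
(a) Rise: 33,030 g / 864,000 L × 1000 = 38.22 mg/L.

(b) Volume: 66,500 US gal × 3.785 L/gal = 251,702 L.
(b) Alkalinity to neutralize: (238 − 158) = 80 mg/L as CaCO₃ × 251,702 L = 20,140 g as CaCO₃.
(b) Equivalents of H⁺ required: 20,140 ÷ 50 g/eq = 402.7 eq = 402.7 mol HCl.
(b) Mass of HCl: 402.7 × 36.5 = 14,700 g.
(b) Mass of 24.7% solution: 14,700 / 0.247 = 59,510 g.
(b) Volume: 59,510 g ÷ 1.14 g/mL = 52,200 mL.

(a) 38.2 ppm; (b) 52.2 L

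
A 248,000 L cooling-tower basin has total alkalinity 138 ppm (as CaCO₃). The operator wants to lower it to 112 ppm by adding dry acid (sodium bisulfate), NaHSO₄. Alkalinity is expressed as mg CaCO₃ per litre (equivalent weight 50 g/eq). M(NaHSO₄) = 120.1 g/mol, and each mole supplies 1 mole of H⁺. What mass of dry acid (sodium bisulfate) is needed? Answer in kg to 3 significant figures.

Alkalinity to neutralize: (138 − 112) = 26 mg/L as CaCO₃ × 248,000 L = 6448 g as CaCO₃.
Equivalents of H⁺ required: 6448 ÷ 50 g/eq = 129 eq = 129 mol NaHSO₄.
Mass of NaHSO₄: 129 × 120.1 = 15,490 g.

15.5 kg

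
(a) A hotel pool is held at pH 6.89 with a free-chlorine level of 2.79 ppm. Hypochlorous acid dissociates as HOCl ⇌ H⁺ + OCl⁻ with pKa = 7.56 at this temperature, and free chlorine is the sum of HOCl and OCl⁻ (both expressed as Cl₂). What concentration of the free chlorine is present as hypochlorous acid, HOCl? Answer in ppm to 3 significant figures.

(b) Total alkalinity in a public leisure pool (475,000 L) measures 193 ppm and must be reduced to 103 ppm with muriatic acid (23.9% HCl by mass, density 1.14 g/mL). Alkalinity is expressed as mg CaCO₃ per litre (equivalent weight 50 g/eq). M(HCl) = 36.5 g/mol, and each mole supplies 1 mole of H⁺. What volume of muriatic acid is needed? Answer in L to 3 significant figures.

(a) [OCl⁻]/[HOCl] = 10^(pH − pKa) = 10^(6.89 − 7.56) = 10^-0.67 = 0.2138.
(a) Fraction as HOCl = 1 / (1 + 0.2138) = 0.8239.
(a) HOCl = 0.8239 × 2.79 ppm = 2.299 ppm.

(b) Alkalinity to neutralize: (193 − 103) = 90 mg/L as CaCO₃ × 475,000 L = 42,750 g as CaCO₃.
(b) Equivalents of H⁺ required: 42,750 ÷ 50 g/eq = 855 eq = 855 mol HCl.
(b) Mass of HCl: 855 × 36.5 = 31,210 g.
(b) Mass of 23.9% solution: 31,210 / 0.239 = 130,600 g.
(b) Volume: 130,600 g ÷ 1.14 g/mL = 114,500 mL.

(a) 2.30 ppm; (b) 115 L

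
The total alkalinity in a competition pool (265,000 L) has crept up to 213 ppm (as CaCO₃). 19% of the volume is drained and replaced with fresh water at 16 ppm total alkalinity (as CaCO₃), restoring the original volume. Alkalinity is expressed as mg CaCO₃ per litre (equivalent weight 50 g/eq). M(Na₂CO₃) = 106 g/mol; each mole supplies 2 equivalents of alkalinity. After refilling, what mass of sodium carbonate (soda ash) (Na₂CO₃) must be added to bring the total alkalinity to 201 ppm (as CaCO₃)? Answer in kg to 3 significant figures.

7.14 kg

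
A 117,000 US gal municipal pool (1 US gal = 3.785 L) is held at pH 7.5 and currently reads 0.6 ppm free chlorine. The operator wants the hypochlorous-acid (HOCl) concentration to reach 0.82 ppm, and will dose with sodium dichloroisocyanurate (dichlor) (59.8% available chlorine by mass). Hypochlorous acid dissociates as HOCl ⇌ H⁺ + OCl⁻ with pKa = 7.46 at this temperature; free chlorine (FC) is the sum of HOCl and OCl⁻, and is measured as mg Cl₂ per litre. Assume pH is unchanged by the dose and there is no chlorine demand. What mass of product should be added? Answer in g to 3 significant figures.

829 g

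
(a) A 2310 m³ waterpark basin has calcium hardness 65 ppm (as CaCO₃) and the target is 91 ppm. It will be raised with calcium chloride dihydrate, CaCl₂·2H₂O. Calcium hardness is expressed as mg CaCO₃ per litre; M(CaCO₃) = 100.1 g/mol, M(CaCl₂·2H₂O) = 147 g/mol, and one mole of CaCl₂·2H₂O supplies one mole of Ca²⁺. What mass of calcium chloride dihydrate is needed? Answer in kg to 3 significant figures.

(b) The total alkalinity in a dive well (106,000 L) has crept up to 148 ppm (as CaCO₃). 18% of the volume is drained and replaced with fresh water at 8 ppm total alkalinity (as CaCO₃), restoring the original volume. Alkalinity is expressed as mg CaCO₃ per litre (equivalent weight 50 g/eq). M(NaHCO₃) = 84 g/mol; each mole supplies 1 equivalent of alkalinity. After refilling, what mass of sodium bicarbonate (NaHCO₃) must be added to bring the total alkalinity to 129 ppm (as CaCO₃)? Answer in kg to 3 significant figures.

(a) 88.2 kg; (b) 1.10 kg

(a) Volume: 2310 m³ = 2,310,000 L.
(a) Hardness to add: (91 − 65) = 26 mg/L as CaCO₃ × 2,310,000 L = 60,060 g as CaCO₃.
(a) Moles of Ca²⁺ (1 mol Ca²⁺ ≡ 1 mol CaCO₃): 60,060 / 100.1 g/mol = 600 mol.
(a) Mass of CaCl₂·2H₂O: 600 × 147 = 88,200 g.

(b) After draining 18% and refilling: 148 × 0.82 + 8 × 0.18 = 122.8 ppm.
(b) Deficit to target: 129 − 122.8 = 6.2 mg/L.
(b) As CaCO₃: 6.2 mg/L × 106,000 L = 657.2 g; ÷ 50 g/eq ÷ 1 = 13.14 mol NaHCO₃.
(b) Mass: 13.14 × 84 = 1104 g.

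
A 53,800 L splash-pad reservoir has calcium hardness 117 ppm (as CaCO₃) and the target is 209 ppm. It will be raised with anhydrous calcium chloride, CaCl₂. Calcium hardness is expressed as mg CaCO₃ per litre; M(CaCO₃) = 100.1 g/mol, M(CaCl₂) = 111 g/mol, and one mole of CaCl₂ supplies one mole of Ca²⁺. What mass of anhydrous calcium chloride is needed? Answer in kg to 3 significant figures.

5.49 kg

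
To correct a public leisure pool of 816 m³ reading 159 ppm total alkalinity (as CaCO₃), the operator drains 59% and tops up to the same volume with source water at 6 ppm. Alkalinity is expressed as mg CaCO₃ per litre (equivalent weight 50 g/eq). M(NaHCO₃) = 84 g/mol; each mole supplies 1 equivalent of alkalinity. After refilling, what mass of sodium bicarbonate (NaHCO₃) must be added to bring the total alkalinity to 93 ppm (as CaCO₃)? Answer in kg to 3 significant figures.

33.3 kg

Volume: 816 m³ = 816,000 L.
After draining 59% and refilling: 159 × 0.41 + 6 × 0.59 = 68.73 ppm.
Deficit to target: 93 − 68.73 = 24.27 mg/L.
As CaCO₃: 24.27 mg/L × 816,000 L = 19,800 g; ÷ 50 g/eq ÷ 1 = 396.1 mol NaHCO₃.
Mass: 396.1 × 84 = 33,270 g.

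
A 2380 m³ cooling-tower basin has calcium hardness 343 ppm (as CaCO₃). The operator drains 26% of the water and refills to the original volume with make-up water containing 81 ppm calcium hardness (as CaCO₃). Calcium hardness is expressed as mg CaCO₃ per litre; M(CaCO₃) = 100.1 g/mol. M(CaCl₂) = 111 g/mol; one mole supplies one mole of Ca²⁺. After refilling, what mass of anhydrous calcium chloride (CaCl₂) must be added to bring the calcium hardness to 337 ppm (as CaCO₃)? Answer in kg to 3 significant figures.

Volume: 2380 m³ = 2,380,000 L.
After draining 26% and refilling: 343 × 0.74 + 81 × 0.26 = 274.88 ppm.
Deficit to target: 337 − 274.88 = 62.12 mg/L.
As CaCO₃: 62.12 mg/L × 2,380,000 L = 147,800 g; ÷ 100.1 = 1477 mol Ca²⁺.
Mass: 1477 × 111 = 163,900 g.

164 kg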